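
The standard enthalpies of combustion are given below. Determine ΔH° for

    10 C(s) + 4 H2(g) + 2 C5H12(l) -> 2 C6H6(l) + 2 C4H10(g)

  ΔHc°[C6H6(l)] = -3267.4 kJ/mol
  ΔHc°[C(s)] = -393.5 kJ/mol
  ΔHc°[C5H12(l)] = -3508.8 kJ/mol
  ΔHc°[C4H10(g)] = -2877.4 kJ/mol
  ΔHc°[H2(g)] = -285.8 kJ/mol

With combustion enthalpies, reactants minus products:
= [10·(-393.5) + 4·(-285.8) + 2·(-3508.8)] − [2·(-3267.4) + 2·(-2877.4)]
= 193.8 kJ/mol

ΔH° = 193.8 kJ/mol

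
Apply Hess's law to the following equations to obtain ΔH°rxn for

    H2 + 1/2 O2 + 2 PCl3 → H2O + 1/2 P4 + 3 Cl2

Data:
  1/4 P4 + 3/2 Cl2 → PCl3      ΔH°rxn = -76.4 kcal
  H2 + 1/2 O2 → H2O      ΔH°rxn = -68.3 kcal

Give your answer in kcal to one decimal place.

ΔH°rxn = 84.5 kcal

equation 1 reversed and × 2 (reverse to put PCl3 on the reactant side; scale by 2 for the 2 PCl3): (-2)·(-76.4) = +152.8 kcal
equation 2 as written (H2O already on the product side): -68.3 kcal
ΔH°rxn = (+152.8) + (-68.3) = 84.5 kcal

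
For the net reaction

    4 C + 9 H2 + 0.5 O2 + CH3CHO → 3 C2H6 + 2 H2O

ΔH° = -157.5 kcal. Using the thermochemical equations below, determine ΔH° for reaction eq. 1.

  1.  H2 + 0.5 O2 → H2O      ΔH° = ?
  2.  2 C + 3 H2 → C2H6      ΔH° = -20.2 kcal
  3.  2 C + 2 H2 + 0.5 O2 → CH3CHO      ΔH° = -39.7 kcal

eq. 1 × 2 (scale by 2 for the 2 H2O): contributes 2·x
eq. 2 × 3 (scale by 3 for the 3 C2H6): (3)·(-20.2) = -60.6 kcal
eq. 3 reversed (reverse to put CH3CHO on the reactant side): +39.7 kcal
-157.5 = (-60.6) + (+39.7) + 2·x
x = (-157.5 − (-20.9)) / (2) = -68.3 kcal

ΔH° = -68.3 kcal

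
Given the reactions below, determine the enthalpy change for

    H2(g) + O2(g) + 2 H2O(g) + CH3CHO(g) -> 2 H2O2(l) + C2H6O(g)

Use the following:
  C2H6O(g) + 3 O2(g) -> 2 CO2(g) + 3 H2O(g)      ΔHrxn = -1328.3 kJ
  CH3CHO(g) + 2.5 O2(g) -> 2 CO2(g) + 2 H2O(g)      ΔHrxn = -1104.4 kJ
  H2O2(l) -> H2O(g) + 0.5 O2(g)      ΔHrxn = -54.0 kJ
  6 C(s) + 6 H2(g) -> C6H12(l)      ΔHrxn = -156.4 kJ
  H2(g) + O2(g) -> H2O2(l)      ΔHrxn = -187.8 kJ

ΔHrxn = 90.1 kJ

equation 1 reversed (reverse to put C2H6O(g) on the product side): +1328.3 kJ
equation 2 as written (CH3CHO(g) already on the reactant side): -1104.4 kJ
equation 3 reversed: +54.0 kJ
equation 4: not needed (C6H12(l) appears nowhere else).
equation 5 as written: -187.8 kJ
Summing the manipulated equations, ΔHrxn = (-1)·(-1328.3) + (1)·(-1104.4) + (-1)·(-54.0) + (1)·(-187.8) = 90.1 kJ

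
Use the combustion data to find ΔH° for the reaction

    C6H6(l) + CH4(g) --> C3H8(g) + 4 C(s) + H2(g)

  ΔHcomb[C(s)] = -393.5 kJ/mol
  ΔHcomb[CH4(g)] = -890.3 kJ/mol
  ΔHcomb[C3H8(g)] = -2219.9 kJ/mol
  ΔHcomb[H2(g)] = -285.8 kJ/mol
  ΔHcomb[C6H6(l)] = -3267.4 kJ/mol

With combustion enthalpies, reactants minus products:
= [1·(-3267.4) + 1·(-890.3)] − [1·(-2219.9) + 4·(-393.5) + 1·(-285.8)]
= -78.0 kJ/mol

ΔH° = -78.0 kJ/mol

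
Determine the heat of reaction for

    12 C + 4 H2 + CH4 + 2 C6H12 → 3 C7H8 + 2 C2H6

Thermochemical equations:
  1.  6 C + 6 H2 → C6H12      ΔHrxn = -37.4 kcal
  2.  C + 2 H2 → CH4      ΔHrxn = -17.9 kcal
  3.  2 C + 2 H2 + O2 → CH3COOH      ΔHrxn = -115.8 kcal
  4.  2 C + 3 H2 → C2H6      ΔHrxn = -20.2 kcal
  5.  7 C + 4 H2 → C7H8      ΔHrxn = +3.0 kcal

eq. 1 reversed and × 2: (-2)·(-37.4) = +74.8 kcal
eq. 2 reversed: +17.9 kcal
eq. 3: not needed.
eq. 4 × 2: (2)·(-20.2) = -40.4 kcal
eq. 5 × 3: (3)·(+3.0) = +9.0 kcal
ΔHrxn = (-2)·(-37.4) + (-1)·(-17.9) + (2)·(-20.2) + (3)·(+3.0) = 61.3 kcal

ΔHrxn = 61.3 kcal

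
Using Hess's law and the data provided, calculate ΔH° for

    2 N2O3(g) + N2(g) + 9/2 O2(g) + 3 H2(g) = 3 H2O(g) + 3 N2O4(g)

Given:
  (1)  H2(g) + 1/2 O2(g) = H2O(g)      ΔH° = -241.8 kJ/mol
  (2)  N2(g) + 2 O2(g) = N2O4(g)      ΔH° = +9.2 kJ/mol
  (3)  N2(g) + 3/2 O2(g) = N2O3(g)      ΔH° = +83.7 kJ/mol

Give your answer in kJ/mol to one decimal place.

ΔH° = -865.2 kJ/mol

(1) × 3 (scale by 3 for the 3 H2O(g)): (3)·(-241.8) = -725.4 kJ/mol
(2) × 3 (×3 to match 3 N2O4(g) in the target): (3)·(+9.2) = +27.6 kJ/mol
(3) reversed and × 2 (N2O3(g) must end up as a reactant; scale by 2 for the 2 N2O3(g)): (-2)·(+83.7) = -167.4 kJ/mol
Combining the equations, ΔH° = (3)·(-241.8) + (3)·(+9.2) + (-2)·(+83.7) = -865.2 kJ/mol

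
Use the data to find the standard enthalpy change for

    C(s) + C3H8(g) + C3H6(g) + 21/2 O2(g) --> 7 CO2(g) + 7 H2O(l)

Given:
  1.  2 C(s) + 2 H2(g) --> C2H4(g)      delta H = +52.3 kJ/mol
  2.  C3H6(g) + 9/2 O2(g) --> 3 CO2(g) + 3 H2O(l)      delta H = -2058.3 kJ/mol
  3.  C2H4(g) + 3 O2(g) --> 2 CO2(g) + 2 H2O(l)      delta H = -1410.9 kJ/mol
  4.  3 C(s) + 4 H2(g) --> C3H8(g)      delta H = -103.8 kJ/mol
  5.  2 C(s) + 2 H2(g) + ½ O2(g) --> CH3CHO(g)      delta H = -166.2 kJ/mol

delta H = -4671.7 kJ/mol

eq. 1 × 2: (2)·(+52.3) = +104.6 kJ/mol
eq. 2 as written (C3H6(g) already on the reactant side): -2058.3 kJ/mol
eq. 3 × 2: (2)·(-1410.9) = -2821.8 kJ/mol
eq. 4 reversed (reverse to put C3H8(g) on the reactant side): +103.8 kJ/mol
eq. 5: not needed (CH3CHO(g) appears nowhere else).
Combining the equations, delta H = (2)·(+52.3) + (1)·(-2058.3) + (2)·(-1410.9) + (-1)·(-103.8) = -4671.7 kJ/mol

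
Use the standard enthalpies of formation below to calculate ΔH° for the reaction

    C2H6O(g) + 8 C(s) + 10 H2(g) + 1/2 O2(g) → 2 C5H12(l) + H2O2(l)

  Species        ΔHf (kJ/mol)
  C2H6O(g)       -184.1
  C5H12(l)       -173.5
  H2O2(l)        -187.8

Products: 2·(-173.5) + 1·(-187.8) = -534.8
Reactants: 1·(-184.1) + 8·(+0.0) + 10·(+0.0) + 1/2·(+0.0) = -184.1
ΔH° = (-534.8) − (-184.1) = -350.7 kJ/mol

ΔH° = -350.7 kJ/mol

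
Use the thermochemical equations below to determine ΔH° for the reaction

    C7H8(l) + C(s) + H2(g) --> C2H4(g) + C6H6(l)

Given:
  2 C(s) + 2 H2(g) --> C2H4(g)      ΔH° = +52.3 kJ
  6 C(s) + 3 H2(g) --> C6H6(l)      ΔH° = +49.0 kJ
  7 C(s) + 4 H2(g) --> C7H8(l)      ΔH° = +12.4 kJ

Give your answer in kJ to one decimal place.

equation 1 as written: +52.3 kJ
equation 2 as written: +49.0 kJ
equation 3 reversed: -12.4 kJ
ΔH° = (+52.3) + (+49.0) + (-12.4) = 88.9 kJ

ΔH° = 88.9 kJ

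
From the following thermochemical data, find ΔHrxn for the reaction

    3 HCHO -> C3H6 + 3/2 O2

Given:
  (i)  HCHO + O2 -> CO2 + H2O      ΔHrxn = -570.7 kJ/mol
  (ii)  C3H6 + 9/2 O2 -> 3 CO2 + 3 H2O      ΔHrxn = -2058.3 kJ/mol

ΔHrxn = 346.2 kJ/mol

(i) × 3 (scale by 3 for the 3 HCHO): (3)·(-570.7) = -1712.1 kJ/mol
(ii) reversed (C3H6 must end up as a product): +2058.3 kJ/mol
Summing the manipulated equations, ΔHrxn = (3)·(-570.7) + (-1)·(-2058.3) = 346.2 kJ/mol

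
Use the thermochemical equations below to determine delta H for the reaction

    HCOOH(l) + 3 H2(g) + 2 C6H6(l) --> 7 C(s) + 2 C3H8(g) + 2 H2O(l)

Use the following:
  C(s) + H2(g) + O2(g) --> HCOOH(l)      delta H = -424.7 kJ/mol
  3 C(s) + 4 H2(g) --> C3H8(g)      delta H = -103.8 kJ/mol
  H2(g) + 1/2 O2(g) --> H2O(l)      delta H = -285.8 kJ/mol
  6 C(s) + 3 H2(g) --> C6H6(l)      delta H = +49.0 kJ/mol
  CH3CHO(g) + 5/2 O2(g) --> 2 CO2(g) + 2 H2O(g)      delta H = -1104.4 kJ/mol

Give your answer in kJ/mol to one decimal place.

delta H = -452.5 kJ/mol

equation 1 reversed: +424.7 kJ/mol
equation 2 × 2: (2)·(-103.8) = -207.6 kJ/mol
equation 3 × 2: (2)·(-285.8) = -571.6 kJ/mol
equation 4 reversed and × 2: (-2)·(+49.0) = -98.0 kJ/mol
equation 5: not needed.
By Hess's law, delta H = (+424.7) + (-207.6) + (-571.6) + (-98.0) = -452.5 kJ/mol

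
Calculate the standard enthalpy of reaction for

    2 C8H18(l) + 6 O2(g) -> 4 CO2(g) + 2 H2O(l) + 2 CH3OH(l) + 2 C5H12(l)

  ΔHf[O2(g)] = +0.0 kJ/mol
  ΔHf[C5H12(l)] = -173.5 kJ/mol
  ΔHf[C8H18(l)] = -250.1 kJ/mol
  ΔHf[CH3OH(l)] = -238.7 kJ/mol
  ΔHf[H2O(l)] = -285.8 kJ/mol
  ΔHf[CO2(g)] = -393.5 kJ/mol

ΔH_rxn = -2469.8 kJ/mol

Products: 4·(-393.5) + 2·(-285.8) + 2·(-238.7) + 2·(-173.5) = -2970.0
Reactants: 2·(-250.1) + 6·(+0.0) = -500.2
ΔH_rxn = (-2970.0) − (-500.2) = -2469.8 kJ/mol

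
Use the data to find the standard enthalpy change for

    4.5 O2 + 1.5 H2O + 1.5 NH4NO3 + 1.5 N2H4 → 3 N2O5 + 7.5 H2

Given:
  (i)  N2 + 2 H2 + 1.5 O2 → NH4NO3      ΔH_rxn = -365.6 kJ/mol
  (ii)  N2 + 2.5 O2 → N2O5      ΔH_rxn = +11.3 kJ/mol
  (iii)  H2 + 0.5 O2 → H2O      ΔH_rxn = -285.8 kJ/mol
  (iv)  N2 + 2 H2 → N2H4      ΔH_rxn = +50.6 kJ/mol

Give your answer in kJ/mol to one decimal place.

ΔH_rxn = 935.1 kJ/mol

(i) reversed and × 3/2 (NH4NO3 must end up as a reactant; ×3/2 to match 3/2 NH4NO3 in the target): (-3/2)·(-365.6) = +548.4 kJ/mol
(ii) × 3 (×3 to match 3 N2O5 in the target): (3)·(+11.3) = +33.9 kJ/mol
(iii) reversed and × 3/2 (reverse to put H2O on the reactant side; scale by 3/2 for the 3/2 H2O): (-3/2)·(-285.8) = +428.7 kJ/mol
(iv) reversed and × 3/2 (reverse to put N2H4 on the reactant side; scale by 3/2 for the 3/2 N2H4): (-3/2)·(+50.6) = -75.9 kJ/mol
By Hess's law, ΔH_rxn = (-3/2)·(-365.6) + (3)·(+11.3) + (-3/2)·(-285.8) + (-3/2)·(+50.6) = 935.1 kJ/mol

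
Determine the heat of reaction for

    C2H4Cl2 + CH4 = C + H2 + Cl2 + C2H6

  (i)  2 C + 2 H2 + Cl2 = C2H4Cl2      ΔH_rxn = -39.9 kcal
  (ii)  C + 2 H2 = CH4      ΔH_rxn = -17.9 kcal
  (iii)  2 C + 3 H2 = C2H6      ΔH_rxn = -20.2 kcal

ΔH_rxn = 37.6 kcal

(i) reversed (reverse to put C2H4Cl2 on the reactant side): +39.9 kcal
(ii) reversed (reverse to put CH4 on the reactant side): +17.9 kcal
(iii) as written (C2H6 already on the product side): -20.2 kcal
Summing the manipulated equations, ΔH_rxn = (-1)·(-39.9) + (-1)·(-17.9) + (1)·(-20.2) = 37.6 kcal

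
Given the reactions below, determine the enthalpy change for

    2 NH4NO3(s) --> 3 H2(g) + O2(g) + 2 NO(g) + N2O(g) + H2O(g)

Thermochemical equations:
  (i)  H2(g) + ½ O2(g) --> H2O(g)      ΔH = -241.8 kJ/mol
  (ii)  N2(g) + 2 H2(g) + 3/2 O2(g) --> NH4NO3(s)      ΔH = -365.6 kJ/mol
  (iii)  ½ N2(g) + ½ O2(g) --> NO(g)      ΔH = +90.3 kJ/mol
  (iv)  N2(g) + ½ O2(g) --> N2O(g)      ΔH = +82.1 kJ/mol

(i) as written (H2O(g) already on the product side): -241.8 kJ/mol
(ii) reversed and × 2 (reverse to put NH4NO3(s) on the reactant side; ×2 to match 2 NH4NO3(s) in the target): (-2)·(-365.6) = +731.2 kJ/mol
(iii) × 2 (×2 to match 2 NO(g) in the target): (2)·(+90.3) = +180.6 kJ/mol
(iv) as written (N2O(g) already on the product side): +82.1 kJ/mol
ΔH = (-241.8) + (+731.2) + (+180.6) + (+82.1) = 752.1 kJ/mol

ΔH = 752.1 kJ/mol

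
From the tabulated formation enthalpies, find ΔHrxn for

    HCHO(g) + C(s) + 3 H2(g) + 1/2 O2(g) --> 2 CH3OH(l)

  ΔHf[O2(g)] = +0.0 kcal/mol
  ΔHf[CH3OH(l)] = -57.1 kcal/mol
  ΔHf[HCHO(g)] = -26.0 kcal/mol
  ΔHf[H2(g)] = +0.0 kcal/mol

ΔHrxn = -88.2 kcal/mol

ΔH°rxn = Σ nΔHf°(products) − Σ nΔHf°(reactants).
Products: 2·(-57.1) = -114.2
Reactants: 1·(-26.0) + 1·(+0.0) + 3·(+0.0) + 1/2·(+0.0) = -26.0
ΔHrxn = (-114.2) − (-26.0) = -88.2 kcal/mol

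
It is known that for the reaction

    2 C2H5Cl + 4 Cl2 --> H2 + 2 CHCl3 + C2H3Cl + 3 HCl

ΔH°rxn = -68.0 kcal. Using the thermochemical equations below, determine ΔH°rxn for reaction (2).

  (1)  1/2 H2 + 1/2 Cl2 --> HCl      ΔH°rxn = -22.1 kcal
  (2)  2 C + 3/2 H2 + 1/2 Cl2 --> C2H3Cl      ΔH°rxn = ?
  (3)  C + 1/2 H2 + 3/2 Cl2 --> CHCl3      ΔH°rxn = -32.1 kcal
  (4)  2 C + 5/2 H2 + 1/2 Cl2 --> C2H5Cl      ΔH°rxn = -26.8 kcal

ΔH°rxn = 8.9 kcal

(1) × 3 (scale by 3 for the 3 HCl): (3)·(-22.1) = -66.3 kcal
(2) as written (C2H3Cl already on the product side): contributes x
(3) × 2 (×2 to match 2 CHCl3 in the target): (2)·(-32.1) = -64.2 kcal
(4) reversed and × 2 (C2H5Cl must end up as a reactant; scale by 2 for the 2 C2H5Cl): (-2)·(-26.8) = +53.6 kcal
-68.0 = (-66.3) + (-64.2) + (+53.6) + x
x = (-68.0 − (-76.9)) / (1) = 8.9 kcal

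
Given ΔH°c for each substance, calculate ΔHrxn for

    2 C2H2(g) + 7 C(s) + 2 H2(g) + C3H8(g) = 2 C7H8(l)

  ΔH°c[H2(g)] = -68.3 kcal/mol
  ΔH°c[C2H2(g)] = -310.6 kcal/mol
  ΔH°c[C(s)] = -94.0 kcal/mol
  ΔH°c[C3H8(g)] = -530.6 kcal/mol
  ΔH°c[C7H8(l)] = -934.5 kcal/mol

ΔHrxn = -77.4 kcal/mol

With combustion enthalpies, reactants minus products:
= [2·(-310.6) + 7·(-94.0) + 2·(-68.3) + 1·(-530.6)] − [2·(-934.5)]
= -77.4 kcal/mol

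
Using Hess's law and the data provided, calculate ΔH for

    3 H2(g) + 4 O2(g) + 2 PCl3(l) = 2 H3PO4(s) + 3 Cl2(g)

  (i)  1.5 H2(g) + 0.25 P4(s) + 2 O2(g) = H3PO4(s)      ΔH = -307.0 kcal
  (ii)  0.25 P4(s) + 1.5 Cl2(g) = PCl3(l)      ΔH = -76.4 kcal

ΔH = -461.2 kcal

(i) × 2 (×2 to match 2 H3PO4(s) in the target): (2)·(-307.0) = -614.0 kcal
(ii) reversed and × 2 (PCl3(l) must end up as a reactant; scale by 2 for the 2 PCl3(l)): (-2)·(-76.4) = +152.8 kcal
By Hess's law, ΔH = (2)·(-307.0) + (-2)·(-76.4) = -461.2 kcal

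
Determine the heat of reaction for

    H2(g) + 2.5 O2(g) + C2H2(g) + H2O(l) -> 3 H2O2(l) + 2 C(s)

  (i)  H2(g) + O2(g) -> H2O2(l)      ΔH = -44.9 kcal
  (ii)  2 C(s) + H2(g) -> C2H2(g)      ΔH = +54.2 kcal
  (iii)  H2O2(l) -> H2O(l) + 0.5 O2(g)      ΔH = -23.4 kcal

ΔH = -120.6 kcal

(i) × 2: (2)·(-44.9) = -89.8 kcal
(ii) reversed (reverse to put C2H2(g) on the reactant side): -54.2 kcal
(iii) reversed (reverse to put H2O(l) on the reactant side): +23.4 kcal
ΔH = (2)·(-44.9) + (-1)·(+54.2) + (-1)·(-23.4) = -120.6 kcal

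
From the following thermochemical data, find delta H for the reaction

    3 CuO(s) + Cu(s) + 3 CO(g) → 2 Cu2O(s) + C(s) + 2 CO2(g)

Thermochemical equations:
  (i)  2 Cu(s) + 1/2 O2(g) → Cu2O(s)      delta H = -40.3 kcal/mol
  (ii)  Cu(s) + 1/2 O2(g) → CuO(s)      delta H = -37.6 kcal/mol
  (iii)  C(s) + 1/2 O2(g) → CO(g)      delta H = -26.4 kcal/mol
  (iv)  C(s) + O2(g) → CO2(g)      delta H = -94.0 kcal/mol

(i) × 2: (2)·(-40.3) = -80.6 kcal/mol
(ii) reversed and × 3: (-3)·(-37.6) = +112.8 kcal/mol
(iii) reversed and × 3: (-3)·(-26.4) = +79.2 kcal/mol
(iv) × 2: (2)·(-94.0) = -188.0 kcal/mol
By Hess's law, delta H = (2)·(-40.3) + (-3)·(-37.6) + (-3)·(-26.4) + (2)·(-94.0) = -76.6 kcal/mol

delta H = -76.6 kcal/mol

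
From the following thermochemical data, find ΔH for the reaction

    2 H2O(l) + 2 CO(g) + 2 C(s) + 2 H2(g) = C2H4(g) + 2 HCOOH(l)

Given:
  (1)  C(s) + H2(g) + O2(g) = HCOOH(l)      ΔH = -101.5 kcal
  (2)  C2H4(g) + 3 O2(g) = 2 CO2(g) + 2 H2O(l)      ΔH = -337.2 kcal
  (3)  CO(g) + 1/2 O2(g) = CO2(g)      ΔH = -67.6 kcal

ΔH = -1.0 kcal

(1) × 2 (scale by 2 for the 2 HCOOH(l)): (2)·(-101.5) = -203.0 kcal
(2) reversed (reverse to put C2H4(g) on the product side): +337.2 kcal
(3) × 2 (×2 to match 2 CO(g) in the target): (2)·(-67.6) = -135.2 kcal
ΔH = (-203.0) + (+337.2) + (-135.2) = -1.0 kcal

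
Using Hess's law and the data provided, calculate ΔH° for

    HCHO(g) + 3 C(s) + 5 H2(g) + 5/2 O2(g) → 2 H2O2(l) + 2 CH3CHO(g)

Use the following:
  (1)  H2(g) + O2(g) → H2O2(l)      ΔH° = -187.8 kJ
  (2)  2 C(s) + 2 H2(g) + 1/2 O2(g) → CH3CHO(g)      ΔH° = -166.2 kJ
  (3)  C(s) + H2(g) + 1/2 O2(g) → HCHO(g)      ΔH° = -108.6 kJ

ΔH° = -599.4 kJ

(1) × 2 (scale by 2 for the 2 H2O2(l)): (2)·(-187.8) = -375.6 kJ
(2) × 2 (scale by 2 for the 2 CH3CHO(g)): (2)·(-166.2) = -332.4 kJ
(3) reversed (HCHO(g) must end up as a reactant): +108.6 kJ
Summing the manipulated equations, ΔH° = (-375.6) + (-332.4) + (+108.6) = -599.4 kJ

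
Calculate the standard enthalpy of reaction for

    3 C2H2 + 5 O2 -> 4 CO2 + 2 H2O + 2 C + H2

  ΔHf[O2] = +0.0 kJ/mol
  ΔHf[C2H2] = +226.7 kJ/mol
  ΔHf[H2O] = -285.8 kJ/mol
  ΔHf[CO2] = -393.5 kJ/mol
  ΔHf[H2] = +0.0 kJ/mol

Products: 4·(-393.5) + 2·(-285.8) + 2·(+0.0) + 1·(+0.0) = -2145.6
Reactants: 3·(+226.7) + 5·(+0.0) = +680.1
ΔH_rxn = (-2145.6) − (+680.1) = -2825.7 kJ/mol

ΔH_rxn = -2825.7 kJ/mol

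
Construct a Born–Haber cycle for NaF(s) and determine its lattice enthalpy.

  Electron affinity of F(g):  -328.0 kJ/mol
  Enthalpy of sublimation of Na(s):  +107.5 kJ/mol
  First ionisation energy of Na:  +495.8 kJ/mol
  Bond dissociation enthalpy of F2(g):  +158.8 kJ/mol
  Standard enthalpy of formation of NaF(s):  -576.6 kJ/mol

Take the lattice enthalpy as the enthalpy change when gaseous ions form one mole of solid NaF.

U = -931.3 kJ/mol

ΔHf° = 1·ΔHsub + 1·(ΣIE) + 1/2·D(F2) + 1·EA + U
-576.6 = 1·(+107.5) + 1·(+495.8) + 1/2·(+158.8) + 1·(-328.0) + U
U = -576.6 − (+354.7) = -931.3 kJ/mol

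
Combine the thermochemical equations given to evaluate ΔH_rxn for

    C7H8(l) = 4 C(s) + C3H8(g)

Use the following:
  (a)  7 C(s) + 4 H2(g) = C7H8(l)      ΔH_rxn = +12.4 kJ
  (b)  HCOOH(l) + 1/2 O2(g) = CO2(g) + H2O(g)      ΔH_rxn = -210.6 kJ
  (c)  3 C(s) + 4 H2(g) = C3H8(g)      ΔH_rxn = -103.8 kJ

ΔH_rxn = -116.2 kJ

(a) reversed (C7H8(l) must end up as a reactant): -12.4 kJ
(b): not needed (CO2(g) appears nowhere else).
(c) as written (C3H8(g) already on the product side): -103.8 kJ
ΔH_rxn = (-12.4) + (-103.8) = -116.2 kJ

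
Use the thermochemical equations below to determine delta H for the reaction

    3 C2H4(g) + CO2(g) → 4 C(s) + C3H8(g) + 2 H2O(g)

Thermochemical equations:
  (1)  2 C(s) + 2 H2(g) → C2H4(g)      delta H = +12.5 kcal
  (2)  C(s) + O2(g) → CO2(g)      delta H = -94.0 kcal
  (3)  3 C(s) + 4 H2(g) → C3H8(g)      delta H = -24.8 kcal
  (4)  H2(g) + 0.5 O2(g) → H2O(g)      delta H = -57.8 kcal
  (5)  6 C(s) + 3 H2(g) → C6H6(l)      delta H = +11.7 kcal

(1) reversed and × 3: (-3)·(+12.5) = -37.5 kcal
(2) reversed: +94.0 kcal
(3) as written: -24.8 kcal
(4) × 2: (2)·(-57.8) = -115.6 kcal
(5): not needed.
Combining the equations, delta H = (-37.5) + (+94.0) + (-24.8) + (-115.6) = -83.9 kcal

delta H = -83.9 kcal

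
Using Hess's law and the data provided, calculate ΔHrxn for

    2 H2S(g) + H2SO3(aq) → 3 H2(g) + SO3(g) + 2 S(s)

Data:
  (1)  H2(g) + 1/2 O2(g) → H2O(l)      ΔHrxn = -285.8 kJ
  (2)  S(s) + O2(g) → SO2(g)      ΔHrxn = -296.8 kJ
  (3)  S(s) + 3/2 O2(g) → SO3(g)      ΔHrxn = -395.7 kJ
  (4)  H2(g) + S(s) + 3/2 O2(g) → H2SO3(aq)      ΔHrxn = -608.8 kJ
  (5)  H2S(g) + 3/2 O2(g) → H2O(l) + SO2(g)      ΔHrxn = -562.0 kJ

(1) reversed and × 2: (-2)·(-285.8) = +571.6 kJ
(2) reversed and × 2: (-2)·(-296.8) = +593.6 kJ
(3) as written: -395.7 kJ
(4) reversed: +608.8 kJ
(5) × 2: (2)·(-562.0) = -1124.0 kJ
ΔHrxn = (-2)·(-285.8) + (-2)·(-296.8) + (1)·(-395.7) + (-1)·(-608.8) + (2)·(-562.0) = 254.3 kJ

ΔHrxn = 254.3 kJ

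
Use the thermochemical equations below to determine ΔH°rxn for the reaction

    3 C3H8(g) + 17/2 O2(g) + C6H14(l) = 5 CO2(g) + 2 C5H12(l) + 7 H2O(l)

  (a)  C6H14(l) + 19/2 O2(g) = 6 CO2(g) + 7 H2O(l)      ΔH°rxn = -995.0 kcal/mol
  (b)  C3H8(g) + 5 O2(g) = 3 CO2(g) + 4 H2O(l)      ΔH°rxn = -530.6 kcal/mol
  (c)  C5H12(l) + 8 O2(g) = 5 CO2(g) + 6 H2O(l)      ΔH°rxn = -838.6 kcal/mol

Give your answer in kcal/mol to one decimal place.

ΔH°rxn = -909.6 kcal/mol

(a) as written (C6H14(l) already on the reactant side): -995.0 kcal/mol
(b) × 3 (×3 to match 3 C3H8(g) in the target): (3)·(-530.6) = -1591.8 kcal/mol
(c) reversed and × 2 (C5H12(l) must end up as a product; scale by 2 for the 2 C5H12(l)): (-2)·(-838.6) = +1677.2 kcal/mol
ΔH°rxn = (1)·(-995.0) + (3)·(-530.6) + (-2)·(-838.6) = -909.6 kcal/mol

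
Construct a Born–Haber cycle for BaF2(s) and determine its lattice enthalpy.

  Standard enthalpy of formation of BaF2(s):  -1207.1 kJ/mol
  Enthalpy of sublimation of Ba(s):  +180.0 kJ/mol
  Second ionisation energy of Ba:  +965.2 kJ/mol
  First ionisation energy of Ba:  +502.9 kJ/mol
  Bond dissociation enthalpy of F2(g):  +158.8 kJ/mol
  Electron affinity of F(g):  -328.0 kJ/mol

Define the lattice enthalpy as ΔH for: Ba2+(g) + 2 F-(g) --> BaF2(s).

U = -2358.0 kJ/mol

ΔHf° = 1·ΔHsub + 1·(ΣIE) + 1·D(F2) + 2·EA + U
-1207.1 = 1·(+180.0) + 1·(+1468.1) + 1·(+158.8) + 2·(-328.0) + U
U = -1207.1 − (+1150.9) = -2358.0 kJ/mol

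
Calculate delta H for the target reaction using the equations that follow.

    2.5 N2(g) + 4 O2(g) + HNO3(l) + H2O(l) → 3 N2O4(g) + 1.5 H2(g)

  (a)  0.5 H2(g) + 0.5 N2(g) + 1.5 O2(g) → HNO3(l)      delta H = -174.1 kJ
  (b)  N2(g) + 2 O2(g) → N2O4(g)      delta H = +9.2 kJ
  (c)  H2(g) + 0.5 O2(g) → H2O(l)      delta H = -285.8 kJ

delta H = 487.5 kJ

(a) reversed (reverse to put HNO3(l) on the reactant side): +174.1 kJ
(b) × 3 (×3 to match 3 N2O4(g) in the target): (3)·(+9.2) = +27.6 kJ
(c) reversed (reverse to put H2O(l) on the reactant side): +285.8 kJ
Summing the manipulated equations, delta H = (+174.1) + (+27.6) + (+285.8) = 487.5 kJ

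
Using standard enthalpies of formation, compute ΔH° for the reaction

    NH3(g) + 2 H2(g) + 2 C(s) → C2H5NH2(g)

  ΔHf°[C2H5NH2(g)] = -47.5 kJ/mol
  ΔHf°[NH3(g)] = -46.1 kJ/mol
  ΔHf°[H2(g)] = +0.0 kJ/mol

ΔH° = -1.4 kJ/mol

Products: 1·(-47.5) = -47.5
Reactants: 1·(-46.1) + 2·(+0.0) + 2·(+0.0) = -46.1
ΔH° = (-47.5) − (-46.1) = -1.4 kJ/mol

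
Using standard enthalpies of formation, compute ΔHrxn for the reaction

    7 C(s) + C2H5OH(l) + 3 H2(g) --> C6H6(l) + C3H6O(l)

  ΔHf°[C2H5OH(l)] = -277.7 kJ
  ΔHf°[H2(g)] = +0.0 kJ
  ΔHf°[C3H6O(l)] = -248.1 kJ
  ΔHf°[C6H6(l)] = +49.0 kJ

Products: 1·(+49.0) + 1·(-248.1) = -199.1
Reactants: 7·(+0.0) + 1·(-277.7) + 3·(+0.0) = -277.7
ΔHrxn = (-199.1) − (-277.7) = 78.6 kJ

ΔHrxn = 78.6 kJ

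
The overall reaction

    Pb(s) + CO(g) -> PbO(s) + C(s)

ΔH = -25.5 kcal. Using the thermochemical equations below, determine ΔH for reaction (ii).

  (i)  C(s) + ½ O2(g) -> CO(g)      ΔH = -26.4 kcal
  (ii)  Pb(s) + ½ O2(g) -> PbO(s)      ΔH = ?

(i) reversed: +26.4 kcal
(ii) as written: contributes x
-25.5 = (+26.4) + x
x = (-25.5 − (+26.4)) / (1) = -51.9 kcal

ΔH = -51.9 kcal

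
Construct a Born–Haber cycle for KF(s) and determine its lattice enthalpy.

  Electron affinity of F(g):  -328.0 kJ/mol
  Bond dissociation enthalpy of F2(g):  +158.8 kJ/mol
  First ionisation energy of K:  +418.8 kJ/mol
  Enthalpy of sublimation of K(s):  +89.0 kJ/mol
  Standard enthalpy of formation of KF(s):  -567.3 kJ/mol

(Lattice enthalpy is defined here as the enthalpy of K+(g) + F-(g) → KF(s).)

U = -826.5 kJ/mol

ΔHf° = 1·ΔHsub + 1·(ΣIE) + 1/2·D(F2) + 1·EA + U
-567.3 = 1·(+89.0) + 1·(+418.8) + 1/2·(+158.8) + 1·(-328.0) + U
U = -567.3 − (+259.2) = -826.5 kJ/mol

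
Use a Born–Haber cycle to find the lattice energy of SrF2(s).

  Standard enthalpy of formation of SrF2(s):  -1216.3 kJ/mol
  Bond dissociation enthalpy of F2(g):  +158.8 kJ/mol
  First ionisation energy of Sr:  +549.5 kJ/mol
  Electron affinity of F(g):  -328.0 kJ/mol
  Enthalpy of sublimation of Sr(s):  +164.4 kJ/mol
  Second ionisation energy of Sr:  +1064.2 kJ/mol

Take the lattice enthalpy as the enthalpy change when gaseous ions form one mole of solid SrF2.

U = -2497.2 kJ/mol

ΔHf° = 1·ΔHsub + 1·(ΣIE) + 1·D(F2) + 2·EA + U
-1216.3 = 1·(+164.4) + 1·(+1613.7) + 1·(+158.8) + 2·(-328.0) + U
U = -1216.3 − (+1280.9) = -2497.2 kJ/mol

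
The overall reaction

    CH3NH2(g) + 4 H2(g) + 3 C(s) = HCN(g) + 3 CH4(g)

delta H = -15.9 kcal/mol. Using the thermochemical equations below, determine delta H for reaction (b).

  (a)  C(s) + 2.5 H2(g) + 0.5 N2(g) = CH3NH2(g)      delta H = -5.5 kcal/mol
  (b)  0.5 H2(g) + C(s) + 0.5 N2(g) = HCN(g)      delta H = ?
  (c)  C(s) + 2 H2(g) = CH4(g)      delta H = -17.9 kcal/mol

delta H = 32.3 kcal/mol

(a) reversed: +5.5 kcal/mol
(b) as written: contributes x
(c) × 3: (3)·(-17.9) = -53.7 kcal/mol
-15.9 = (+5.5) + (-53.7) + x
x = (-15.9 − (-48.2)) / (1) = 32.3 kcal/mol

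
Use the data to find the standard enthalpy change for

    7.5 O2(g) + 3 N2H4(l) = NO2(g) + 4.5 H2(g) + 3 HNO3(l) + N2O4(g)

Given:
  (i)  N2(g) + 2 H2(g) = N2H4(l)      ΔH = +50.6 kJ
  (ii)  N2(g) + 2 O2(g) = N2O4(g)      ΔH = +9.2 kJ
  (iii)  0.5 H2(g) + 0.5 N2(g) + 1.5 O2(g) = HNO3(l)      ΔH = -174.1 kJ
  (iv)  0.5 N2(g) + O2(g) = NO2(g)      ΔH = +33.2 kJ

ΔH = -631.7 kJ

(i) reversed and × 3: (-3)·(+50.6) = -151.8 kJ
(ii) as written: +9.2 kJ
(iii) × 3: (3)·(-174.1) = -522.3 kJ
(iv) as written: +33.2 kJ
ΔH = (-3)·(+50.6) + (1)·(+9.2) + (3)·(-174.1) + (1)·(+33.2) = -631.7 kJ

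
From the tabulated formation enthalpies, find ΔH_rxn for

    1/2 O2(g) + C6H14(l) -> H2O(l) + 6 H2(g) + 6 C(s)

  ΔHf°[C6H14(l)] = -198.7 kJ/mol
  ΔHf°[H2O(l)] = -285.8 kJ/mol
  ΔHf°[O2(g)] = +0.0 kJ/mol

ΔH_rxn = -87.1 kJ/mol

Products: 1·(-285.8) + 6·(+0.0) + 6·(+0.0) = -285.8
Reactants: 1/2·(+0.0) + 1·(-198.7) = -198.7
ΔH_rxn = (-285.8) − (-198.7) = -87.1 kJ/mol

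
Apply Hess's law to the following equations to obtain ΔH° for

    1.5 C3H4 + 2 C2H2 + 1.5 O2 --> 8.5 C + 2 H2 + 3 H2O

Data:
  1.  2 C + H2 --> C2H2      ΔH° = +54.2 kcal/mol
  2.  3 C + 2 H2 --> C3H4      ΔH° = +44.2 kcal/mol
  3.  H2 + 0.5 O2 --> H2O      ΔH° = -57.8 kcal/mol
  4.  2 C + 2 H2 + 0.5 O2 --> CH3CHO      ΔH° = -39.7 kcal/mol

eq. 1 reversed and × 2: (-2)·(+54.2) = -108.4 kcal/mol
eq. 2 reversed and × 3/2: (-3/2)·(+44.2) = -66.3 kcal/mol
eq. 3 × 3: (3)·(-57.8) = -173.4 kcal/mol
eq. 4: not needed.
ΔH° = (-108.4) + (-66.3) + (-173.4) = -348.1 kcal/mol

ΔH° = -348.1 kcal/mol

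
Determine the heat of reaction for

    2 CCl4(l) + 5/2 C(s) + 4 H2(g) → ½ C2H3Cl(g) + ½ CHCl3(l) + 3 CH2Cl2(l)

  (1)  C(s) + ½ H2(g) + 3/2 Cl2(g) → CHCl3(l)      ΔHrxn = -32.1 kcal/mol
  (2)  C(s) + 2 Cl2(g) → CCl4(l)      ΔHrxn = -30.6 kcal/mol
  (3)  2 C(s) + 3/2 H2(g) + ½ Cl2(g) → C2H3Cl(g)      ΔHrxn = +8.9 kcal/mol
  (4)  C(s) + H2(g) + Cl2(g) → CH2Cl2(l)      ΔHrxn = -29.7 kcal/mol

ΔHrxn = -39.5 kcal/mol

(1) × 1/2 (scale by 1/2 for the 1/2 CHCl3(l)): (1/2)·(-32.1) = -16.05 kcal/mol
(2) reversed and × 2 (CCl4(l) must end up as a reactant; scale by 2 for the 2 CCl4(l)): (-2)·(-30.6) = +61.2 kcal/mol
(3) × 1/2 (×1/2 to match 1/2 C2H3Cl(g) in the target): (1/2)·(+8.9) = +4.45 kcal/mol
(4) × 3 (×3 to match 3 CH2Cl2(l) in the target): (3)·(-29.7) = -89.1 kcal/mol
ΔHrxn = (1/2)·(-32.1) + (-2)·(-30.6) + (1/2)·(+8.9) + (3)·(-29.7) = -39.5 kcal/mol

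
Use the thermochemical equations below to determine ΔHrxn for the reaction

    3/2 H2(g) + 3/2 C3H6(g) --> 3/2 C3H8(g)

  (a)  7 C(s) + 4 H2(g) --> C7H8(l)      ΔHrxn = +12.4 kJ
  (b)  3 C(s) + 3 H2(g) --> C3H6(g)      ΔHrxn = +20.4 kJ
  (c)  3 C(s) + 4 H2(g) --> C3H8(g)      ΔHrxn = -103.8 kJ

ΔHrxn = -186.3 kJ

(a): not needed (C7H8(l) appears nowhere else).
(b) reversed and × 3/2 (reverse to put C3H6(g) on the reactant side; ×3/2 to match 3/2 C3H6(g) in the target): (-3/2)·(+20.4) = -30.6 kJ
(c) × 3/2 (scale by 3/2 for the 3/2 C3H8(g)): (3/2)·(-103.8) = -155.7 kJ
Summing the manipulated equations, ΔHrxn = (-3/2)·(+20.4) + (3/2)·(-103.8) = -186.3 kJ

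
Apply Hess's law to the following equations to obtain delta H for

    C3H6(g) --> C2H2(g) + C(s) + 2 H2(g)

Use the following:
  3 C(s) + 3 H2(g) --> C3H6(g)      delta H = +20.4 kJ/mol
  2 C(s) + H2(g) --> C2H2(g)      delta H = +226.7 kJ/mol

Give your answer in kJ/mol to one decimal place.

delta H = 206.3 kJ/mol

equation 1 reversed: -20.4 kJ/mol
equation 2 as written: +226.7 kJ/mol
Summing the manipulated equations, delta H = (-20.4) + (+226.7) = 206.3 kJ/mol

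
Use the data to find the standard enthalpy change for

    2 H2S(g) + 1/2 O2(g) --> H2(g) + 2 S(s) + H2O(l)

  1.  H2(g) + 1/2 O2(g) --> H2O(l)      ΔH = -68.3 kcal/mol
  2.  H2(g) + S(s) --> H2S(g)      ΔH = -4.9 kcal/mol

ΔH = -58.5 kcal/mol

eq. 1 as written (H2O(l) already on the product side): -68.3 kcal/mol
eq. 2 reversed and × 2 (H2S(g) must end up as a reactant; scale by 2 for the 2 H2S(g)): (-2)·(-4.9) = +9.8 kcal/mol
Combining the equations, ΔH = (-68.3) + (+9.8) = -58.5 kcal/mol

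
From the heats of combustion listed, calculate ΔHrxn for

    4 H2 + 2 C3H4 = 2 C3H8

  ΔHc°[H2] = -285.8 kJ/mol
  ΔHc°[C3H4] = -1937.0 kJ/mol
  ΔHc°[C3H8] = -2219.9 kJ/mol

ΔHrxn = -577.4 kJ/mol

Using ΔH = Σ nΔHc°(reactants) − Σ nΔHc°(products):
= [4·(-285.8) + 2·(-1937.0)] − [2·(-2219.9)]
= -577.4 kJ/mol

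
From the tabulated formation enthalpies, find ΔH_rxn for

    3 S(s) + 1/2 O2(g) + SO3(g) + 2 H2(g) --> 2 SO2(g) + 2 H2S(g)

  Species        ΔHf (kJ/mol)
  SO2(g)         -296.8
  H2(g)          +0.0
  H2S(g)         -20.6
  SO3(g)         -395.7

Products: 2·(-296.8) + 2·(-20.6) = -634.8
Reactants: 3·(+0.0) + 1/2·(+0.0) + 1·(-395.7) + 2·(+0.0) = -395.7
ΔH_rxn = (-634.8) − (-395.7) = -239.1 kJ/mol

ΔH_rxn = -239.1 kJ/mol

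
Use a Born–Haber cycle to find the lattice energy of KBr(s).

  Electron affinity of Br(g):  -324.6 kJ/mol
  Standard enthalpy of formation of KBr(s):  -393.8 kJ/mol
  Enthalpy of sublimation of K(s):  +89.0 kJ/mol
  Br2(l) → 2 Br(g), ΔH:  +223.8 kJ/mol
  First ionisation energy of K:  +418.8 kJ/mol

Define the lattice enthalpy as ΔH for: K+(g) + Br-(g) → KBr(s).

ΔHf° = 1·ΔHsub + 1·(ΣIE) + 1/2·D(Br2) + 1·EA + U
-393.8 = 1·(+89.0) + 1·(+418.8) + 1/2·(+223.8) + 1·(-324.6) + U
U = -393.8 − (+295.1) = -688.9 kJ/mol

U = -688.9 kJ/mol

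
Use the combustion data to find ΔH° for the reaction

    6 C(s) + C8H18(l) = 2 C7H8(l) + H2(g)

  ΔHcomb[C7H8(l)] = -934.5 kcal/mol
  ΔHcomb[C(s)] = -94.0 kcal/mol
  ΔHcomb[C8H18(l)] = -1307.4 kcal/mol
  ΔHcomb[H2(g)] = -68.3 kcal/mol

ΔH° = 65.9 kcal/mol

With combustion enthalpies, reactants minus products:
= [6·(-94.0) + 1·(-1307.4)] − [2·(-934.5) + 1·(-68.3)]
= 65.9 kcal/mol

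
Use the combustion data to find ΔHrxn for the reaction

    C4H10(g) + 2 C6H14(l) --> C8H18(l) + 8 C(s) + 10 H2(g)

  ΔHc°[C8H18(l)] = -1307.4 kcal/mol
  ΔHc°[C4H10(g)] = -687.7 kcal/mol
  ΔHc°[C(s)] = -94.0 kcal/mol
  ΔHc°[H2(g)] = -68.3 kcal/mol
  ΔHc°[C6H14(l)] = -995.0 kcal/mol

With combustion enthalpies, reactants minus products:
= [1·(-687.7) + 2·(-995.0)] − [1·(-1307.4) + 8·(-94.0) + 10·(-68.3)]
= 64.7 kcal/mol

ΔHrxn = 64.7 kcal/mol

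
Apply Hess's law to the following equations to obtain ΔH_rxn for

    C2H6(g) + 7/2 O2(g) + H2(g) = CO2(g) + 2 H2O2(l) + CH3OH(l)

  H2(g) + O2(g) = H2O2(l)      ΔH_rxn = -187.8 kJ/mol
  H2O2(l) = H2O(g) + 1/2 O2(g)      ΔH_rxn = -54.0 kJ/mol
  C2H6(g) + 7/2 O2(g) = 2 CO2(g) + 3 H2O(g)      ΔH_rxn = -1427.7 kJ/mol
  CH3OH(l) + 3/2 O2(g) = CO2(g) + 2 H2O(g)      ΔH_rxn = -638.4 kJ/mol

ΔH_rxn = -923.1 kJ/mol

equation 1 as written: -187.8 kJ/mol
equation 2 reversed: +54.0 kJ/mol
equation 3 as written: -1427.7 kJ/mol
equation 4 reversed: +638.4 kJ/mol
Summing the manipulated equations, ΔH_rxn = (-187.8) + (+54.0) + (-1427.7) + (+638.4) = -923.1 kJ/mol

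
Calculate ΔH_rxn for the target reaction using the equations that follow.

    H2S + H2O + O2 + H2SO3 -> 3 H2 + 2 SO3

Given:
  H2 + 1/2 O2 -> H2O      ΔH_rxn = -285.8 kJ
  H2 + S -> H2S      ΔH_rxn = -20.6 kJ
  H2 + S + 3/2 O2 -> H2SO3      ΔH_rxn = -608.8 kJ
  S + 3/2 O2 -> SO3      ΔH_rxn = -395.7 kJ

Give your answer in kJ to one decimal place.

equation 1 reversed: +285.8 kJ
equation 2 reversed: +20.6 kJ
equation 3 reversed: +608.8 kJ
equation 4 × 2: (2)·(-395.7) = -791.4 kJ
ΔH_rxn = (-1)·(-285.8) + (-1)·(-20.6) + (-1)·(-608.8) + (2)·(-395.7) = 123.8 kJ

ΔH_rxn = 123.8 kJ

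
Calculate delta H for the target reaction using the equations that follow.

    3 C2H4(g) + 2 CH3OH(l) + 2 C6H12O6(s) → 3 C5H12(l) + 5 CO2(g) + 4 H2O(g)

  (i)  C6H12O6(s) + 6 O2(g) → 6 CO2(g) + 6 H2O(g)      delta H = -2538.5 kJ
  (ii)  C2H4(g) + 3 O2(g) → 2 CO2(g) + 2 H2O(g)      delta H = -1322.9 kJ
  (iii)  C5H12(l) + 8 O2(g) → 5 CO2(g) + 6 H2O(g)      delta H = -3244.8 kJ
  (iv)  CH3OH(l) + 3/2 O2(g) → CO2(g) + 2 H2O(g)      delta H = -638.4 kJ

delta H = -588.1 kJ

(i) × 2: (2)·(-2538.5) = -5077.0 kJ
(ii) × 3: (3)·(-1322.9) = -3968.7 kJ
(iii) reversed and × 3: (-3)·(-3244.8) = +9734.4 kJ
(iv) × 2: (2)·(-638.4) = -1276.8 kJ
Summing the manipulated equations, delta H = (2)·(-2538.5) + (3)·(-1322.9) + (-3)·(-3244.8) + (2)·(-638.4) = -588.1 kJ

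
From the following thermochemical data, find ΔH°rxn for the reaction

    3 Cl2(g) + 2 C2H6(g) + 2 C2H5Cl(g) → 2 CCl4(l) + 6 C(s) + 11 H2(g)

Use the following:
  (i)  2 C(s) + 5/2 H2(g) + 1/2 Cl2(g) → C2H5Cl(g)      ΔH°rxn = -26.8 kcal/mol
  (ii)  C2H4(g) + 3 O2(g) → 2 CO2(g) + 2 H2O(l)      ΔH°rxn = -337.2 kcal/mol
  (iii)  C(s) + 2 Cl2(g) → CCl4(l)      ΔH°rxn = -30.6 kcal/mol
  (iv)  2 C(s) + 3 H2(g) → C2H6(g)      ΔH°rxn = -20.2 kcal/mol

ΔH°rxn = 32.8 kcal/mol

(i) reversed and × 2 (C2H5Cl(g) must end up as a reactant; ×2 to match 2 C2H5Cl(g) in the target): (-2)·(-26.8) = +53.6 kcal/mol
(ii): not needed (CO2(g) appears nowhere else).
(iii) × 2 (scale by 2 for the 2 CCl4(l)): (2)·(-30.6) = -61.2 kcal/mol
(iv) reversed and × 2 (reverse to put C2H6(g) on the reactant side; ×2 to match 2 C2H6(g) in the target): (-2)·(-20.2) = +40.4 kcal/mol
ΔH°rxn = (-2)·(-26.8) + (2)·(-30.6) + (-2)·(-20.2) = 32.8 kcal/mol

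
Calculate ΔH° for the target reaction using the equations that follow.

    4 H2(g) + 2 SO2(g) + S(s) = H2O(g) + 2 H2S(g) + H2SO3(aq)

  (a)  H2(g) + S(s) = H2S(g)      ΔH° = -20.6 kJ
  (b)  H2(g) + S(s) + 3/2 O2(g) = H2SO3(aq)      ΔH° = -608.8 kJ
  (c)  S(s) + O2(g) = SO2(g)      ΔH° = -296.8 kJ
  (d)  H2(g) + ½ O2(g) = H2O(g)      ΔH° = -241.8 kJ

(a) × 2 (×2 to match 2 H2S(g) in the target): (2)·(-20.6) = -41.2 kJ
(b) as written (H2SO3(aq) already on the product side): -608.8 kJ
(c) reversed and × 2 (reverse to put SO2(g) on the reactant side; ×2 to match 2 SO2(g) in the target): (-2)·(-296.8) = +593.6 kJ
(d) as written (H2O(g) already on the product side): -241.8 kJ
Summing the manipulated equations, ΔH° = (-41.2) + (-608.8) + (+593.6) + (-241.8) = -298.2 kJ

ΔH° = -298.2 kJ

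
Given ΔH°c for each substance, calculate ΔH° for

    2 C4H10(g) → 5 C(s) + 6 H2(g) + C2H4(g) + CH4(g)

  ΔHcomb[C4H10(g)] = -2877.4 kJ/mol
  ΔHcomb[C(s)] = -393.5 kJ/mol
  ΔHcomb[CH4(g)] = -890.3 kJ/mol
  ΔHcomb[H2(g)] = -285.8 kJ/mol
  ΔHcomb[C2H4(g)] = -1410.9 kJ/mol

ΔH° = 228.7 kJ/mol

With combustion enthalpies, reactants minus products:
= [2·(-2877.4)] − [5·(-393.5) + 6·(-285.8) + 1·(-1410.9) + 1·(-890.3)]
= 228.7 kJ/mol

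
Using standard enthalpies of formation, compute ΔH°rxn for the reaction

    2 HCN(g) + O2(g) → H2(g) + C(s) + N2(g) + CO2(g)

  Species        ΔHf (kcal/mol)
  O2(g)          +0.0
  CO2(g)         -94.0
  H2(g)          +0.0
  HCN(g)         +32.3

ΔH°rxn = -158.6 kcal/mol

Products: 1·(+0.0) + 1·(+0.0) + 1·(+0.0) + 1·(-94.0) = -94.0
Reactants: 2·(+32.3) + 1·(+0.0) = +64.6
ΔH°rxn = (-94.0) − (+64.6) = -158.6 kcal/mol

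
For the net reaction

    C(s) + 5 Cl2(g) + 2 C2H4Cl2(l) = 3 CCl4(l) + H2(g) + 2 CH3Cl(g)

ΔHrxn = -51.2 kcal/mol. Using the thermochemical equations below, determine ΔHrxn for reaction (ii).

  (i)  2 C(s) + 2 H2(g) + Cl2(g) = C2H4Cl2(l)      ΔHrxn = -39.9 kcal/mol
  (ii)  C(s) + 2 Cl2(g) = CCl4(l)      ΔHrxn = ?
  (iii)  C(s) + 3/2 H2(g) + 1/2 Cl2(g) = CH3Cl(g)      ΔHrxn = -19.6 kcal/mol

ΔHrxn = -30.6 kcal/mol

(i) reversed and × 2: (-2)·(-39.9) = +79.8 kcal/mol
(ii) × 3: contributes 3·x
(iii) × 2: (2)·(-19.6) = -39.2 kcal/mol
-51.2 = (+79.8) + (-39.2) + 3·x
x = (-51.2 − (+40.6)) / (3) = -30.6 kcal/mol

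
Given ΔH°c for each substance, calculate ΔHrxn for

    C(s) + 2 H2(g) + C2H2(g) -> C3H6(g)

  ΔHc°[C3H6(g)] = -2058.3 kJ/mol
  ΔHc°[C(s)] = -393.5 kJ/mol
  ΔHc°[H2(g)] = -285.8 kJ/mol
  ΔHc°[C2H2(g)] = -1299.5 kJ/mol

ΔHrxn = -206.3 kJ/mol

With combustion enthalpies, reactants minus products:
= [1·(-393.5) + 2·(-285.8) + 1·(-1299.5)] − [1·(-2058.3)]
= -206.3 kJ/mol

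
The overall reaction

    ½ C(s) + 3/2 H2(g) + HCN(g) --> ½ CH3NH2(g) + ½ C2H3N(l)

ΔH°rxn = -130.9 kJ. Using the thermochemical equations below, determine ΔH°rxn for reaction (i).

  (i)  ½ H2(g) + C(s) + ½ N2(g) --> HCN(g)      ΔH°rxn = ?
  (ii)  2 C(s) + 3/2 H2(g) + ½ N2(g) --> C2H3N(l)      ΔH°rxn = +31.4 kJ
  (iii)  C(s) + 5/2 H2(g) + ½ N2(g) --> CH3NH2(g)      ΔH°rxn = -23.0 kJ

(i) reversed (reverse to put HCN(g) on the reactant side): contributes −x
(ii) × 1/2 (scale by 1/2 for the 1/2 C2H3N(l)): (1/2)·(+31.4) = +15.7 kJ
(iii) × 1/2 (×1/2 to match 1/2 CH3NH2(g) in the target): (1/2)·(-23.0) = -11.5 kJ
-130.9 = (+15.7) + (-11.5) − x
x = (-130.9 − (+4.2)) / (-1) = 135.1 kJ

ΔH°rxn = 135.1 kJ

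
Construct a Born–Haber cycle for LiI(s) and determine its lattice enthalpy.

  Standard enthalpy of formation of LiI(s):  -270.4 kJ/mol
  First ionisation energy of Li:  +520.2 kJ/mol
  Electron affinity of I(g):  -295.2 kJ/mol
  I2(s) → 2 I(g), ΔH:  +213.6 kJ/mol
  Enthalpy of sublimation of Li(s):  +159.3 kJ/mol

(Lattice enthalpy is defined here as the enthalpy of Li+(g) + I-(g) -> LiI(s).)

U = -761.5 kJ/mol

ΔHf° = 1·ΔHsub + 1·(ΣIE) + 1/2·D(I2) + 1·EA + U
-270.4 = 1·(+159.3) + 1·(+520.2) + 1/2·(+213.6) + 1·(-295.2) + U
U = -270.4 − (+491.1) = -761.5 kJ/mol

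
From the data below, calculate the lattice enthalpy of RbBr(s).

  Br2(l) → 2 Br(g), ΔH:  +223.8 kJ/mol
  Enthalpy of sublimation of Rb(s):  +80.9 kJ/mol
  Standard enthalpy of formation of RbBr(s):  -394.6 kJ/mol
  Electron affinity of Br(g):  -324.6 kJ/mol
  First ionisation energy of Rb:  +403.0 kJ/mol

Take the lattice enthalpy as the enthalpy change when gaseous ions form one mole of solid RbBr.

ΔHf° = 1·ΔHsub + 1·(ΣIE) + 1/2·D(Br2) + 1·EA + U
-394.6 = 1·(+80.9) + 1·(+403.0) + 1/2·(+223.8) + 1·(-324.6) + U
U = -394.6 − (+271.2) = -665.8 kJ/mol

U = -665.8 kJ/mol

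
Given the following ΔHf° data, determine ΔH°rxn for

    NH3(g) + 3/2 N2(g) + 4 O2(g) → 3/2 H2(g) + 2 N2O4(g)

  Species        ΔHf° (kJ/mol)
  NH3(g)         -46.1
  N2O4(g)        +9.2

ΔH°rxn = 64.5 kJ/mol

ΔH°rxn = Σ nΔHf°(products) − Σ nΔHf°(reactants).
Products: 3/2·(+0.0) + 2·(+9.2) = +18.4
Reactants: 1·(-46.1) + 3/2·(+0.0) + 4·(+0.0) = -46.1
ΔH°rxn = (+18.4) − (-46.1) = 64.5 kJ/mol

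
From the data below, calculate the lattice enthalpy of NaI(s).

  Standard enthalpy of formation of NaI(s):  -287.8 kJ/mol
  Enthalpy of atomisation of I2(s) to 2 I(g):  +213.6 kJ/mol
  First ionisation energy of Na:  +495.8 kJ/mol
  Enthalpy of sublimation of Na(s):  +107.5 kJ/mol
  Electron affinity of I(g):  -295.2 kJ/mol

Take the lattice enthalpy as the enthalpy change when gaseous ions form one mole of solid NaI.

ΔHf° = 1·ΔHsub + 1·(ΣIE) + 1/2·D(I2) + 1·EA + U
-287.8 = 1·(+107.5) + 1·(+495.8) + 1/2·(+213.6) + 1·(-295.2) + U
U = -287.8 − (+414.9) = -702.7 kJ/mol

U = -702.7 kJ/mol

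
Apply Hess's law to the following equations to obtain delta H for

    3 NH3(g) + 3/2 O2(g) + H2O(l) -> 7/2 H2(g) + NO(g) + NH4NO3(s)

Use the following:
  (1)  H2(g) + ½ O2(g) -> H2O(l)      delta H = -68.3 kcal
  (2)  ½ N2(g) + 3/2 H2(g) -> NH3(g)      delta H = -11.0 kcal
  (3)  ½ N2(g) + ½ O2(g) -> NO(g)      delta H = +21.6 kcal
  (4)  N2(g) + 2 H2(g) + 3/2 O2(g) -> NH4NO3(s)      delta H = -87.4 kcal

(1) reversed: +68.3 kcal
(2) reversed and × 3: (-3)·(-11.0) = +33.0 kcal
(3) as written: +21.6 kcal
(4) as written: -87.4 kcal
Since enthalpy is a state function, delta H = (-1)·(-68.3) + (-3)·(-11.0) + (1)·(+21.6) + (1)·(-87.4) = 35.5 kcal

delta H = 35.5 kcal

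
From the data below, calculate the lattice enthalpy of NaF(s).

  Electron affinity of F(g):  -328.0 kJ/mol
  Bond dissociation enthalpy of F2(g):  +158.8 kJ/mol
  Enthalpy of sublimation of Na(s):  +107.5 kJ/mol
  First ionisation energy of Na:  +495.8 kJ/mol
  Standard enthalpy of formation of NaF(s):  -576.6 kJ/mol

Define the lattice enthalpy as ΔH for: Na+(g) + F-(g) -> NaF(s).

ΔHf° = 1·ΔHsub + 1·(ΣIE) + 1/2·D(F2) + 1·EA + U
-576.6 = 1·(+107.5) + 1·(+495.8) + 1/2·(+158.8) + 1·(-328.0) + U
U = -576.6 − (+354.7) = -931.3 kJ/mol

U = -931.3 kJ/mol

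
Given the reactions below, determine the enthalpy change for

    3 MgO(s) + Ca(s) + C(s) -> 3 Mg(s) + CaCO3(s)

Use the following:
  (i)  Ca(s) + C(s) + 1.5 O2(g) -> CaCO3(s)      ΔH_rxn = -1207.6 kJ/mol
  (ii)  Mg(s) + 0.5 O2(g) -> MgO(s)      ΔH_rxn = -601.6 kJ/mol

(i) as written (CaCO3(s) already on the product side): -1207.6 kJ/mol
(ii) reversed and × 3 (reverse to put MgO(s) on the reactant side; ×3 to match 3 MgO(s) in the target): (-3)·(-601.6) = +1804.8 kJ/mol
Since enthalpy is a state function, ΔH_rxn = (-1207.6) + (+1804.8) = 597.2 kJ/mol

ΔH_rxn = 597.2 kJ/mol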